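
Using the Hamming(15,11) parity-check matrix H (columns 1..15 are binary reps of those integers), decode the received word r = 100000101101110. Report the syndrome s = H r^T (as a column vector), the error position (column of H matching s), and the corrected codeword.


s = (1, 0, 1, 0)^T, error position = 10, corrected codeword c = 100000101001110

Compute s = H r^T mod 2 one row at a time:
  s_1 = 0 + 1 + 1 + 0 + 1 + 1 + 1 + 0 = 5 ≡ 1 (mod 2).
  s_2 = 0 + 0 + 0 + 1 + 1 + 1 + 1 + 0 = 4 ≡ 0 (mod 2).
  s_3 = 0 + 0 + 0 + 1 + 1 + 0 + 1 + 0 = 3 ≡ 1 (mod 2).
  s_4 = 1 + 0 + 0 + 1 + 1 + 0 + 1 + 0 = 4 ≡ 0 (mod 2).
s = (1, 0, 1, 0)^T — this equals column 10 of H (binary 1010), so error is at position 10.
Correct: flip bit 10 of r = 100000101101110 to get c = 100000101001110.


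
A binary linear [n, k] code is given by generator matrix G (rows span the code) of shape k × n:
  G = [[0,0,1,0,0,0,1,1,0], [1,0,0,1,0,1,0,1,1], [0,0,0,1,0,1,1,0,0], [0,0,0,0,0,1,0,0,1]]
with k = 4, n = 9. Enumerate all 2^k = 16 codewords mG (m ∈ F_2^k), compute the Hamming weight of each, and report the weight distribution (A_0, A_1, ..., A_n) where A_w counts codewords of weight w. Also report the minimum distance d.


Weight distribution: A_0 = 1, A_2 = 1, A_3 = 6, A_4 = 5, A_5 = 2, A_6 = 1. Minimum distance d = 2.

Enumerate all 2^4 = 16 messages m ∈ F_2^4.
For each, compute codeword c = mG in F_2^9, then tally its weight.
  m = 0000 → c = 000000000, weight = 0.
  m = 1000 → c = 001000110, weight = 3.
  m = 0100 → c = 100101011, weight = 5.
  m = 1100 → c = 101101101, weight = 6.
  m = 0010 → c = 000101100, weight = 3.
  m = 1010 → c = 001101010, weight = 4.
  m = 0110 → c = 100000111, weight = 4.
  m = 1110 → c = 101000001, weight = 3.
  m = 0001 → c = 000001001, weight = 2.
  m = 1001 → c = 001001111, weight = 5.
  m = 0101 → c = 100100010, weight = 3.
  m = 1101 → c = 101100100, weight = 4.
  m = 0011 → c = 000100101, weight = 3.
  m = 1011 → c = 001100011, weight = 4.
  m = 0111 → c = 100001110, weight = 4.
  m = 1111 → c = 101001000, weight = 3.
Tally weights:
  weight 0: 1 codewords.
  weight 2: 1 codewords.
  weight 3: 6 codewords.
  weight 4: 5 codewords.
  weight 5: 2 codewords.
  weight 6: 1 codewords.
Minimum distance d = smallest w > 0 with A_w > 0 = 2.
Sanity: Σ A_w = 16 = 2^4 = 16 ✓.


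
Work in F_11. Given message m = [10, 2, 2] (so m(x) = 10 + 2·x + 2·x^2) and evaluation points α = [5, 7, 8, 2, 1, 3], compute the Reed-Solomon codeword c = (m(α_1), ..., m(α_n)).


c = [4, 1, 0, 0, 3, 1]

Message polynomial: m(x) = 10 + 2·x + 2·x^2 (mod 11).
For each evaluation point α_i, compute m(α_i) mod 11:
  α_1 = 5: Horner steps 2 → 1 → 4, so m(5) = 4.
  α_2 = 7: Horner steps 2 → 5 → 1, so m(7) = 1.
  α_3 = 8: Horner steps 2 → 7 → 0, so m(8) = 0.
  α_4 = 2: Horner steps 2 → 6 → 0, so m(2) = 0.
  α_5 = 1: Horner steps 2 → 4 → 3, so m(1) = 3.
  α_6 = 3: Horner steps 2 → 8 → 1, so m(3) = 1.
Codeword c = [4, 1, 0, 0, 3, 1] ∈ F_11^6.


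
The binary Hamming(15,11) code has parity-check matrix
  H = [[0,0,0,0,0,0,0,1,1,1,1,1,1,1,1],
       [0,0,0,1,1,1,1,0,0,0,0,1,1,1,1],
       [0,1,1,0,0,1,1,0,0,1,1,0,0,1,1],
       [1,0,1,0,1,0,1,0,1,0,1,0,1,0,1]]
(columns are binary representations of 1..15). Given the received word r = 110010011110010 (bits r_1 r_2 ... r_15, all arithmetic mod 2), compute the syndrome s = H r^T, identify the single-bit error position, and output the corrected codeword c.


s = (1, 0, 0, 0)^T, error position = 8, corrected codeword c = 110010001110010

Compute s = H r^T mod 2 one row at a time:
  s_1 = 1 + 1 + 1 + 1 + 0 + 0 + 1 + 0 = 5 ≡ 1 (mod 2).
  s_2 = 0 + 1 + 0 + 0 + 0 + 0 + 1 + 0 = 2 ≡ 0 (mod 2).
  s_3 = 1 + 0 + 0 + 0 + 1 + 1 + 1 + 0 = 4 ≡ 0 (mod 2).
  s_4 = 1 + 0 + 1 + 0 + 1 + 1 + 0 + 0 = 4 ≡ 0 (mod 2).
s = (1, 0, 0, 0)^T — this equals column 8 of H (binary 1000), so error is at position 8.
Correct: flip bit 8 of r = 110010011110010 to get c = 110010001110010.


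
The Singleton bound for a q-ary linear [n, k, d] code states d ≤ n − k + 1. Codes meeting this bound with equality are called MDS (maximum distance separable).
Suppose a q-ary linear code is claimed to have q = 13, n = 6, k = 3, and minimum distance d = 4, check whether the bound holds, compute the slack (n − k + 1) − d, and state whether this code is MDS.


Singleton RHS = n − k + 1 = 4, slack = 0, bound satisfied, MDS.

Singleton bound: d ≤ n − k + 1.
Here n = 6, k = 3, so n − k + 1 = 4.
Given d = 4, check d ≤ 4: YES.
Slack = (n − k + 1) − d = 0.
The code is MDS (slack = 0).
Description: the claimed parameters are [6, 3, 4]_13; such a code would be MDS (meets Singleton bound).


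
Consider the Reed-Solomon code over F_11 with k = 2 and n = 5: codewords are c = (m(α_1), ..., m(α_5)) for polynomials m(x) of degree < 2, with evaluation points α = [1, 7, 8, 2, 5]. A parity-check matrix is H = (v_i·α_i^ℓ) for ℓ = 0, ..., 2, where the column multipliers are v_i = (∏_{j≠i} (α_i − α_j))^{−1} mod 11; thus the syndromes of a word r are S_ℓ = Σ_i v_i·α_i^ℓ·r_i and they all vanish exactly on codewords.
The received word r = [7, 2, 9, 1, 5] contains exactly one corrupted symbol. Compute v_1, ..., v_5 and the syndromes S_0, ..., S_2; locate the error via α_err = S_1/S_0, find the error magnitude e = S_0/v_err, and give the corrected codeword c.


S = (7, 5, 2), error at position 2, error magnitude e = 9, c = [7, 4, 9, 1, 5].

Step 1: column multipliers v_i = (∏_{j≠i}(α_i − α_j))^{−1} mod 11.
  i = 1 (α = 1): (1−7)(1−8)(1−2)(1−5) = (−6)·(−7)·(−1)·(−4) = 168 ≡ 3, so v_1 = 3^{−1} = 4 (mod 11).
  i = 2 (α = 7): (7−1)(7−8)(7−2)(7−5) = 6·(−1)·5·2 = −60 ≡ 6, so v_2 = 6^{−1} = 2 (mod 11).
  i = 3 (α = 8): (8−1)(8−7)(8−2)(8−5) = 7·1·6·3 = 126 ≡ 5, so v_3 = 5^{−1} = 9 (mod 11).
  i = 4 (α = 2): (2−1)(2−7)(2−8)(2−5) = 1·(−5)·(−6)·(−3) = −90 ≡ 9, so v_4 = 9^{−1} = 5 (mod 11).
  i = 5 (α = 5): (5−1)(5−7)(5−8)(5−2) = 4·(−2)·(−3)·3 = 72 ≡ 6, so v_5 = 6^{−1} = 2 (mod 11).
  v = [4, 2, 9, 5, 2].
Step 2: syndromes of r = [7, 2, 9, 1, 5] (all sums mod 11).
  S_0 = Σ v_i r_i = 4·7 + 2·2 + 9·9 + 5·1 + 2·5 = 128 ≡ 7.
  S_1 = Σ v_i α_i r_i = 4·1·7 + 2·7·2 + 9·8·9 + 5·2·1 + 2·5·5 = 764 ≡ 5.
  α_i^2 mod 11 = [1, 5, 9, 4, 3].
  S_2 = Σ v_i α_i^2 r_i = 4·1·7 + 2·5·2 + 9·9·9 + 5·4·1 + 2·3·5 = 827 ≡ 2.
  S = (7, 5, 2) ≠ 0, so r is not a codeword (an error is present).
Step 3: locate the error. For a single error e at position i, S_ℓ = v_i·e·α_i^ℓ, so α_err = S_1/S_0.
  S_0^{−1} = 7^{−1} = 8 (mod 11), so α_err = 5·8 = 40 ≡ 7 = α_2. Error position i = 2.
  Consistency check: S_2/S_1 = 2·9 = 18 ≡ 7 = α_err ✓ (single-error assumption holds).
Step 4: error magnitude e = S_0/v_2 = S_0·∏_{j≠2}(α_2 − α_j) = 7·6 = 42 ≡ 9 (mod 11).
Step 5: correct position 2: c_2 = r_2 − e = 2 − 9 ≡ 4 (mod 11). Hence c = [7, 4, 9, 1, 5].
  Check: interpolating c through the α_i gives m(x) = 2 + 5·x (degree < 2) with m(α_i) = c_i for every i, so c is indeed a codeword.


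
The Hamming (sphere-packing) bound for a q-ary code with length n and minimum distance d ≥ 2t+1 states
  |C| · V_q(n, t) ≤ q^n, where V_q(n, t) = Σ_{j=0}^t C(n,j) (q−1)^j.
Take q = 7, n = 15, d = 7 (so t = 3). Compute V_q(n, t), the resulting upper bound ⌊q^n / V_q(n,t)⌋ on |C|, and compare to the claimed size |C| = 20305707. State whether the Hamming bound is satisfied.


V_q(n, t) = 102151, q^n = 4747561509943, Hamming bound = 46475918, |C| = 20305707 ≤ bound (satisfied).

Step 1: Compute V_q(n, t) = Σ_{j=0}^3 C(n, j) (q−1)^j.
  j = 0: C(15,0)·(6)^0 = 1·1 = 1.
  j = 1: C(15,1)·(6)^1 = 15·6 = 90.
  j = 2: C(15,2)·(6)^2 = 105·36 = 3780.
  j = 3: C(15,3)·(6)^3 = 455·216 = 98280.
  V_q(n, t) = 1 + 90 + 3780 + 98280 = 102151.
Step 2: q^n = 7^15 = 4747561509943.
Step 3: Hamming bound ⌊q^n / V_q(n,t)⌋ = ⌊4747561509943/102151⌋ = 46475918.
Step 4: Compare |C| = 20305707 to 46475918: satisfied.
The claimed |C| lies below the Hamming bound.


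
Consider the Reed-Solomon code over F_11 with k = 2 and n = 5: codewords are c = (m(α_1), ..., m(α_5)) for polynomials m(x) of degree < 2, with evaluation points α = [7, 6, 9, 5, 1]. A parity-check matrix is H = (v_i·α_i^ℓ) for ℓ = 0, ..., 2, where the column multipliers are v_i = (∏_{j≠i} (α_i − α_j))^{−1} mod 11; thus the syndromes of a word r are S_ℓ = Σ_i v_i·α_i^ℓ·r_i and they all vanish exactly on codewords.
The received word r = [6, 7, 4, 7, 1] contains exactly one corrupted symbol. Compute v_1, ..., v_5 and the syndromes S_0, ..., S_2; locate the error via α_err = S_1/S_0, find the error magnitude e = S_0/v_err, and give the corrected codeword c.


S = (10, 6, 8), error at position 4, error magnitude e = 10, c = [6, 7, 4, 8, 1].

Step 1: column multipliers v_i = (∏_{j≠i}(α_i − α_j))^{−1} mod 11.
  i = 1 (α = 7): (7−6)(7−9)(7−5)(7−1) = 1·(−2)·2·6 = −24 ≡ 9, so v_1 = 9^{−1} = 5 (mod 11).
  i = 2 (α = 6): (6−7)(6−9)(6−5)(6−1) = (−1)·(−3)·1·5 = 15 ≡ 4, so v_2 = 4^{−1} = 3 (mod 11).
  i = 3 (α = 9): (9−7)(9−6)(9−5)(9−1) = 2·3·4·8 = 192 ≡ 5, so v_3 = 5^{−1} = 9 (mod 11).
  i = 4 (α = 5): (5−7)(5−6)(5−9)(5−1) = (−2)·(−1)·(−4)·4 = −32 ≡ 1, so v_4 = 1^{−1} = 1 (mod 11).
  i = 5 (α = 1): (1−7)(1−6)(1−9)(1−5) = (−6)·(−5)·(−8)·(−4) = 960 ≡ 3, so v_5 = 3^{−1} = 4 (mod 11).
  v = [5, 3, 9, 1, 4].
Step 2: syndromes of r = [6, 7, 4, 7, 1] (all sums mod 11).
  S_0 = Σ v_i r_i = 5·6 + 3·7 + 9·4 + 1·7 + 4·1 = 98 ≡ 10.
  S_1 = Σ v_i α_i r_i = 5·7·6 + 3·6·7 + 9·9·4 + 1·5·7 + 4·1·1 = 699 ≡ 6.
  α_i^2 mod 11 = [5, 3, 4, 3, 1].
  S_2 = Σ v_i α_i^2 r_i = 5·5·6 + 3·3·7 + 9·4·4 + 1·3·7 + 4·1·1 = 382 ≡ 8.
  S = (10, 6, 8) ≠ 0, so r is not a codeword (an error is present).
Step 3: locate the error. For a single error e at position i, S_ℓ = v_i·e·α_i^ℓ, so α_err = S_1/S_0.
  S_0^{−1} = 10^{−1} = 10 (mod 11), so α_err = 6·10 = 60 ≡ 5 = α_4. Error position i = 4.
  Consistency check: S_2/S_1 = 8·2 = 16 ≡ 5 = α_err ✓ (single-error assumption holds).
Step 4: error magnitude e = S_0/v_4 = S_0·∏_{j≠4}(α_4 − α_j) = 10·1 = 10 ≡ 10 (mod 11).
Step 5: correct position 4: c_4 = r_4 − e = 7 − 10 ≡ 8 (mod 11). Hence c = [6, 7, 4, 8, 1].
  Check: interpolating c through the α_i gives m(x) = 2 + 10·x (degree < 2) with m(α_i) = c_i for every i, so c is indeed a codeword.


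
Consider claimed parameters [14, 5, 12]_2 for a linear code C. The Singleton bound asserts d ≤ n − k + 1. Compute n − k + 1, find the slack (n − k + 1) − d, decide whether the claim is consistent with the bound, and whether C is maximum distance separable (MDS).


Singleton RHS = n − k + 1 = 10, slack = -2, bound violated (no such code; not MDS).

Singleton bound: d ≤ n − k + 1.
Here n = 14, k = 5, so n − k + 1 = 10.
Given d = 12, check d ≤ 10: NO.
Slack = (n − k + 1) − d = -2.
The slack is negative: d = 12 exceeds n − k + 1 = 10 by 2, so the Singleton bound is violated and no linear [14, 5, 12]_2 code can exist. In particular it is not MDS (MDS requires d = n − k + 1 exactly).
Description: the claimed parameters are [14, 5, 12]_2; such a code would be impossible (violates the Singleton bound).


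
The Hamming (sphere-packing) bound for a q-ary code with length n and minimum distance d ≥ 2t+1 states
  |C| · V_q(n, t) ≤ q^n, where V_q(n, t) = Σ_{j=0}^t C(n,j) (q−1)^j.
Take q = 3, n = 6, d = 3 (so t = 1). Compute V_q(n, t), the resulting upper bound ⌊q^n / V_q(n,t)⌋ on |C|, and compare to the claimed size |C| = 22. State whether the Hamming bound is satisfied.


V_q(n, t) = 13, q^n = 729, Hamming bound = 56, |C| = 22 ≤ bound (satisfied).

Step 1: Compute V_q(n, t) = Σ_{j=0}^1 C(n, j) (q−1)^j.
  j = 0: C(6,0)·(2)^0 = 1·1 = 1.
  j = 1: C(6,1)·(2)^1 = 6·2 = 12.
  V_q(n, t) = 1 + 12 = 13.
Step 2: q^n = 3^6 = 729.
Step 3: Hamming bound ⌊q^n / V_q(n,t)⌋ = ⌊729/13⌋ = 56.
Step 4: Compare |C| = 22 to 56: satisfied.
The claimed |C| lies below the Hamming bound.


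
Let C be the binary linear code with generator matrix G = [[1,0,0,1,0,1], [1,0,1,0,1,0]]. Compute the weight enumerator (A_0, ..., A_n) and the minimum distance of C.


Weight distribution: A_0 = 1, A_3 = 2, A_4 = 1. Minimum distance d = 3.

Enumerate all 2^2 = 4 messages m ∈ F_2^2.
For each, compute codeword c = mG in F_2^6, then tally its weight.
  m = 00 → c = 000000, weight = 0.
  m = 10 → c = 100101, weight = 3.
  m = 01 → c = 101010, weight = 3.
  m = 11 → c = 001111, weight = 4.
Tally weights:
  weight 0: 1 codewords.
  weight 3: 2 codewords.
  weight 4: 1 codewords.
Minimum distance d = smallest w > 0 with A_w > 0 = 3.
Sanity: Σ A_w = 4 = 2^2 = 4 ✓.


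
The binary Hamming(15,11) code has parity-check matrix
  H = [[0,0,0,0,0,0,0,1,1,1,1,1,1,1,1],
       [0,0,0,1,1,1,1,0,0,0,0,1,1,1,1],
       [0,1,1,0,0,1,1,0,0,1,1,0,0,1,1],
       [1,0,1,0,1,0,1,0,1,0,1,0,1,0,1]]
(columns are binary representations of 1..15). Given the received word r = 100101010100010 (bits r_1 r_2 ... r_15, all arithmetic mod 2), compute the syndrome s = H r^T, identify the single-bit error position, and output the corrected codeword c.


s = (1, 1, 1, 1)^T, error position = 15, corrected codeword c = 100101010100011

Compute s = H r^T mod 2 one row at a time:
  s_1 = 1 + 0 + 1 + 0 + 0 + 0 + 1 + 0 = 3 ≡ 1 (mod 2).
  s_2 = 1 + 0 + 1 + 0 + 0 + 0 + 1 + 0 = 3 ≡ 1 (mod 2).
  s_3 = 0 + 0 + 1 + 0 + 1 + 0 + 1 + 0 = 3 ≡ 1 (mod 2).
  s_4 = 1 + 0 + 0 + 0 + 0 + 0 + 0 + 0 = 1 ≡ 1 (mod 2).
s = (1, 1, 1, 1)^T — this equals column 15 of H (binary 1111), so error is at position 15.
Correct: flip bit 15 of r = 100101010100010 to get c = 100101010100011.


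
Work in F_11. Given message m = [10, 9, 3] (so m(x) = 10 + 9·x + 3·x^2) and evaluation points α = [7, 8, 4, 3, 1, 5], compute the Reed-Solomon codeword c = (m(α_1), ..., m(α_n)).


c = [0, 10, 6, 9, 0, 9]

Message polynomial: m(x) = 10 + 9·x + 3·x^2 (mod 11).
For each evaluation point α_i, compute m(α_i) mod 11:
  α_1 = 7: Horner steps 3 → 8 → 0, so m(7) = 0.
  α_2 = 8: Horner steps 3 → 0 → 10, so m(8) = 10.
  α_3 = 4: Horner steps 3 → 10 → 6, so m(4) = 6.
  α_4 = 3: Horner steps 3 → 7 → 9, so m(3) = 9.
  α_5 = 1: Horner steps 3 → 1 → 0, so m(1) = 0.
  α_6 = 5: Horner steps 3 → 2 → 9, so m(5) = 9.
Codeword c = [0, 10, 6, 9, 0, 9] ∈ F_11^6.


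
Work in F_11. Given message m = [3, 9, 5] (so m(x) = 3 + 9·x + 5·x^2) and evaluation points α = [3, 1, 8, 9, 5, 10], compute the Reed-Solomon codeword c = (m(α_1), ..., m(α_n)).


c = [9, 6, 10, 5, 8, 10]

Message polynomial: m(x) = 3 + 9·x + 5·x^2 (mod 11).
For each evaluation point α_i, compute m(α_i) mod 11:
  α_1 = 3: Horner steps 5 → 2 → 9, so m(3) = 9.
  α_2 = 1: Horner steps 5 → 3 → 6, so m(1) = 6.
  α_3 = 8: Horner steps 5 → 5 → 10, so m(8) = 10.
  α_4 = 9: Horner steps 5 → 10 → 5, so m(9) = 5.
  α_5 = 5: Horner steps 5 → 1 → 8, so m(5) = 8.
  α_6 = 10: Horner steps 5 → 4 → 10, so m(10) = 10.
Codeword c = [9, 6, 10, 5, 8, 10] ∈ F_11^6.


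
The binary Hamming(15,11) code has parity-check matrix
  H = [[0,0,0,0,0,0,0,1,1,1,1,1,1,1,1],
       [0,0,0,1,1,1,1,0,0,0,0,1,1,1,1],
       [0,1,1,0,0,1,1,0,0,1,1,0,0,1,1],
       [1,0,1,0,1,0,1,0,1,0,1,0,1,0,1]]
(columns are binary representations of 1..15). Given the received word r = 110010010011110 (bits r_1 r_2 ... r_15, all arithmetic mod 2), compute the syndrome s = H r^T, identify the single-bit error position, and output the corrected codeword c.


s = (1, 0, 1, 0)^T, error position = 10, corrected codeword c = 110010010111110

Compute s = H r^T mod 2 one row at a time:
  s_1 = 1 + 0 + 0 + 1 + 1 + 1 + 1 + 0 = 5 ≡ 1 (mod 2).
  s_2 = 0 + 1 + 0 + 0 + 1 + 1 + 1 + 0 = 4 ≡ 0 (mod 2).
  s_3 = 1 + 0 + 0 + 0 + 0 + 1 + 1 + 0 = 3 ≡ 1 (mod 2).
  s_4 = 1 + 0 + 1 + 0 + 0 + 1 + 1 + 0 = 4 ≡ 0 (mod 2).
s = (1, 0, 1, 0)^T — this equals column 10 of H (binary 1010), so error is at position 10.
Correct: flip bit 10 of r = 110010010011110 to get c = 110010010111110.


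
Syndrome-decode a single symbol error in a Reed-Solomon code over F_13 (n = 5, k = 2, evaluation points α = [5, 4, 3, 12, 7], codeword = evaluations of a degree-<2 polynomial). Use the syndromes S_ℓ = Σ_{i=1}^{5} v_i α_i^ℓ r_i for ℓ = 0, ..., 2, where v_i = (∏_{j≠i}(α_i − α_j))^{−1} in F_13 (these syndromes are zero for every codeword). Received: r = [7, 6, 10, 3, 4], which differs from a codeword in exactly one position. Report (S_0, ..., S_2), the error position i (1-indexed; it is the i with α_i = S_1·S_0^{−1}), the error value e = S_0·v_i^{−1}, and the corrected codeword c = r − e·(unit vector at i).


S = (2, 8, 6), error at position 2, error magnitude e = 4, c = [7, 2, 10, 3, 4].

Step 1: column multipliers v_i = (∏_{j≠i}(α_i − α_j))^{−1} mod 13.
  i = 1 (α = 5): (5−4)(5−3)(5−12)(5−7) = 1·2·(−7)·(−2) = 28 ≡ 2, so v_1 = 2^{−1} = 7 (mod 13).
  i = 2 (α = 4): (4−5)(4−3)(4−12)(4−7) = (−1)·1·(−8)·(−3) = −24 ≡ 2, so v_2 = 2^{−1} = 7 (mod 13).
  i = 3 (α = 3): (3−5)(3−4)(3−12)(3−7) = (−2)·(−1)·(−9)·(−4) = 72 ≡ 7, so v_3 = 7^{−1} = 2 (mod 13).
  i = 4 (α = 12): (12−5)(12−4)(12−3)(12−7) = 7·8·9·5 = 2520 ≡ 11, so v_4 = 11^{−1} = 6 (mod 13).
  i = 5 (α = 7): (7−5)(7−4)(7−3)(7−12) = 2·3·4·(−5) = −120 ≡ 10, so v_5 = 10^{−1} = 4 (mod 13).
  v = [7, 7, 2, 6, 4].
Step 2: syndromes of r = [7, 6, 10, 3, 4] (all sums mod 13).
  S_0 = Σ v_i r_i = 7·7 + 7·6 + 2·10 + 6·3 + 4·4 = 145 ≡ 2.
  S_1 = Σ v_i α_i r_i = 7·5·7 + 7·4·6 + 2·3·10 + 6·12·3 + 4·7·4 = 801 ≡ 8.
  α_i^2 mod 13 = [12, 3, 9, 1, 10].
  S_2 = Σ v_i α_i^2 r_i = 7·12·7 + 7·3·6 + 2·9·10 + 6·1·3 + 4·10·4 = 1072 ≡ 6.
  S = (2, 8, 6) ≠ 0, so r is not a codeword (an error is present).
Step 3: locate the error. For a single error e at position i, S_ℓ = v_i·e·α_i^ℓ, so α_err = S_1/S_0.
  S_0^{−1} = 2^{−1} = 7 (mod 13), so α_err = 8·7 = 56 ≡ 4 = α_2. Error position i = 2.
  Consistency check: S_2/S_1 = 6·5 = 30 ≡ 4 = α_err ✓ (single-error assumption holds).
Step 4: error magnitude e = S_0/v_2 = S_0·∏_{j≠2}(α_2 − α_j) = 2·2 = 4 ≡ 4 (mod 13).
Step 5: correct position 2: c_2 = r_2 − e = 6 − 4 ≡ 2 (mod 13). Hence c = [7, 2, 10, 3, 4].
  Check: interpolating c through the α_i gives m(x) = 8 + 5·x (degree < 2) with m(α_i) = c_i for every i, so c is indeed a codeword.


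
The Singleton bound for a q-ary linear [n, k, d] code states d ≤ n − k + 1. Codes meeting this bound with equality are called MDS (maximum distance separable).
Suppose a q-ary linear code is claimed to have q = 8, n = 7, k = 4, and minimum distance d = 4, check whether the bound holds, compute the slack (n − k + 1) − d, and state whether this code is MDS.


Singleton RHS = n − k + 1 = 4, slack = 0, bound satisfied, MDS.

Singleton bound: d ≤ n − k + 1.
Here n = 7, k = 4, so n − k + 1 = 4.
Given d = 4, check d ≤ 4: YES.
Slack = (n − k + 1) − d = 0.
The code is MDS (slack = 0).
Description: the claimed parameters are [7, 4, 4]_8; such a code would be MDS (meets Singleton bound).


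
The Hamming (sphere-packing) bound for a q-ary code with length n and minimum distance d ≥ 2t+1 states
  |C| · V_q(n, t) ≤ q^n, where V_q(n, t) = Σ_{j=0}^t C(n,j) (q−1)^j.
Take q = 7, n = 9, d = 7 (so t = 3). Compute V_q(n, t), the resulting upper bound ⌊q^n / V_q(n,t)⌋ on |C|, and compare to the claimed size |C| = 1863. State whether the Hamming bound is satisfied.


V_q(n, t) = 19495, q^n = 40353607, Hamming bound = 2069, |C| = 1863 ≤ bound (satisfied).

Step 1: Compute V_q(n, t) = Σ_{j=0}^3 C(n, j) (q−1)^j.
  j = 0: C(9,0)·(6)^0 = 1·1 = 1.
  j = 1: C(9,1)·(6)^1 = 9·6 = 54.
  j = 2: C(9,2)·(6)^2 = 36·36 = 1296.
  j = 3: C(9,3)·(6)^3 = 84·216 = 18144.
  V_q(n, t) = 1 + 54 + 1296 + 18144 = 19495.
Step 2: q^n = 7^9 = 40353607.
Step 3: Hamming bound ⌊q^n / V_q(n,t)⌋ = ⌊40353607/19495⌋ = 2069.
Step 4: Compare |C| = 1863 to 2069: satisfied.
The claimed |C| lies below the Hamming bound.


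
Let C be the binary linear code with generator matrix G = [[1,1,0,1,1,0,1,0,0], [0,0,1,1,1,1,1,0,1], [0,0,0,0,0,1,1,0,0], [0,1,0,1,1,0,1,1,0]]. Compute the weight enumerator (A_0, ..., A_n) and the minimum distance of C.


Weight distribution: A_0 = 1, A_2 = 2, A_4 = 2, A_5 = 8, A_6 = 2, A_8 = 1. Minimum distance d = 2.

Enumerate all 2^4 = 16 messages m ∈ F_2^4.
For each, compute codeword c = mG in F_2^9, then tally its weight.
  m = 0000 → c = 000000000, weight = 0.
  m = 1000 → c = 110110100, weight = 5.
  m = 0100 → c = 001111101, weight = 6.
  m = 1100 → c = 111001001, weight = 5.
  m = 0010 → c = 000001100, weight = 2.
  m = 1010 → c = 110111000, weight = 5.
  m = 0110 → c = 001110001, weight = 4.
  m = 1110 → c = 111000101, weight = 5.
  m = 0001 → c = 010110110, weight = 5.
  m = 1001 → c = 100000010, weight = 2.
  m = 0101 → c = 011001011, weight = 5.
  m = 1101 → c = 101111111, weight = 8.
  m = 0011 → c = 010111010, weight = 5.
  m = 1011 → c = 100001110, weight = 4.
  m = 0111 → c = 011000111, weight = 5.
  m = 1111 → c = 101110011, weight = 6.
Tally weights:
  weight 0: 1 codewords.
  weight 2: 2 codewords.
  weight 4: 2 codewords.
  weight 5: 8 codewords.
  weight 6: 2 codewords.
  weight 8: 1 codewords.
Minimum distance d = smallest w > 0 with A_w > 0 = 2.
Sanity: Σ A_w = 16 = 2^4 = 16 ✓.


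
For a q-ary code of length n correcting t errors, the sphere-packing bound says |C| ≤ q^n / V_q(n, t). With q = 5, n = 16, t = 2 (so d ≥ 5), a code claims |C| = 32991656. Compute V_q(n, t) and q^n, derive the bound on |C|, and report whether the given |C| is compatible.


V_q(n, t) = 1985, q^n = 152587890625, Hamming bound = 76870473, |C| = 32991656 ≤ bound (satisfied).

Step 1: Compute V_q(n, t) = Σ_{j=0}^2 C(n, j) (q−1)^j.
  j = 0: C(16,0)·(4)^0 = 1·1 = 1.
  j = 1: C(16,1)·(4)^1 = 16·4 = 64.
  j = 2: C(16,2)·(4)^2 = 120·16 = 1920.
  V_q(n, t) = 1 + 64 + 1920 = 1985.
Step 2: q^n = 5^16 = 152587890625.
Step 3: Hamming bound ⌊q^n / V_q(n,t)⌋ = ⌊152587890625/1985⌋ = 76870473.
Step 4: Compare |C| = 32991656 to 76870473: satisfied.
The claimed |C| lies below the Hamming bound.


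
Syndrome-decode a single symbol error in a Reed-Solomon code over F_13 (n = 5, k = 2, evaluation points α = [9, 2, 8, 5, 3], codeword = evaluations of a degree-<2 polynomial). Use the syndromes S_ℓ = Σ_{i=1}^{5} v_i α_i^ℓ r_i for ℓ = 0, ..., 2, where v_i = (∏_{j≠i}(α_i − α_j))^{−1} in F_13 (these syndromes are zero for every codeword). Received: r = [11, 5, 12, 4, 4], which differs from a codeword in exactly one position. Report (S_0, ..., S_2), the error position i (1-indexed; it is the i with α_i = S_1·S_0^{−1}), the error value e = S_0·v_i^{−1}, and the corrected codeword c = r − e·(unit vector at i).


S = (4, 7, 9), error at position 4, error magnitude e = 2, c = [11, 5, 12, 2, 4].

Step 1: column multipliers v_i = (∏_{j≠i}(α_i − α_j))^{−1} mod 13.
  i = 1 (α = 9): (9−2)(9−8)(9−5)(9−3) = 7·1·4·6 = 168 ≡ 12, so v_1 = 12^{−1} = 12 (mod 13).
  i = 2 (α = 2): (2−9)(2−8)(2−5)(2−3) = (−7)·(−6)·(−3)·(−1) = 126 ≡ 9, so v_2 = 9^{−1} = 3 (mod 13).
  i = 3 (α = 8): (8−9)(8−2)(8−5)(8−3) = (−1)·6·3·5 = −90 ≡ 1, so v_3 = 1^{−1} = 1 (mod 13).
  i = 4 (α = 5): (5−9)(5−2)(5−8)(5−3) = (−4)·3·(−3)·2 = 72 ≡ 7, so v_4 = 7^{−1} = 2 (mod 13).
  i = 5 (α = 3): (3−9)(3−2)(3−8)(3−5) = (−6)·1·(−5)·(−2) = −60 ≡ 5, so v_5 = 5^{−1} = 8 (mod 13).
  v = [12, 3, 1, 2, 8].
Step 2: syndromes of r = [11, 5, 12, 4, 4] (all sums mod 13).
  S_0 = Σ v_i r_i = 12·11 + 3·5 + 1·12 + 2·4 + 8·4 = 199 ≡ 4.
  S_1 = Σ v_i α_i r_i = 12·9·11 + 3·2·5 + 1·8·12 + 2·5·4 + 8·3·4 = 1450 ≡ 7.
  α_i^2 mod 13 = [3, 4, 12, 12, 9].
  S_2 = Σ v_i α_i^2 r_i = 12·3·11 + 3·4·5 + 1·12·12 + 2·12·4 + 8·9·4 = 984 ≡ 9.
  S = (4, 7, 9) ≠ 0, so r is not a codeword (an error is present).
Step 3: locate the error. For a single error e at position i, S_ℓ = v_i·e·α_i^ℓ, so α_err = S_1/S_0.
  S_0^{−1} = 4^{−1} = 10 (mod 13), so α_err = 7·10 = 70 ≡ 5 = α_4. Error position i = 4.
  Consistency check: S_2/S_1 = 9·2 = 18 ≡ 5 = α_err ✓ (single-error assumption holds).
Step 4: error magnitude e = S_0/v_4 = S_0·∏_{j≠4}(α_4 − α_j) = 4·7 = 28 ≡ 2 (mod 13).
Step 5: correct position 4: c_4 = r_4 − e = 4 − 2 ≡ 2 (mod 13). Hence c = [11, 5, 12, 2, 4].
  Check: interpolating c through the α_i gives m(x) = 7 + 12·x (degree < 2) with m(α_i) = c_i for every i, so c is indeed a codeword.


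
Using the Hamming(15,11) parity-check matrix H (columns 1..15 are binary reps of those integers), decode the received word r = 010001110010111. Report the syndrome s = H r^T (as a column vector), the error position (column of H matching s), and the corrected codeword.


s = (1, 1, 0, 0)^T, error position = 12, corrected codeword c = 010001110011111

Compute s = H r^T mod 2 one row at a time:
  s_1 = 1 + 0 + 0 + 1 + 0 + 1 + 1 + 1 = 5 ≡ 1 (mod 2).
  s_2 = 0 + 0 + 1 + 1 + 0 + 1 + 1 + 1 = 5 ≡ 1 (mod 2).
  s_3 = 1 + 0 + 1 + 1 + 0 + 1 + 1 + 1 = 6 ≡ 0 (mod 2).
  s_4 = 0 + 0 + 0 + 1 + 0 + 1 + 1 + 1 = 4 ≡ 0 (mod 2).
s = (1, 1, 0, 0)^T — this equals column 12 of H (binary 1100), so error is at position 12.
Correct: flip bit 12 of r = 010001110010111 to get c = 010001110011111.


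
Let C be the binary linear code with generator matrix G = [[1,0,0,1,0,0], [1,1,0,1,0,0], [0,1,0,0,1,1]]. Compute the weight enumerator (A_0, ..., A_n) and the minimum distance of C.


Weight distribution: A_0 = 1, A_1 = 1, A_2 = 2, A_3 = 2, A_4 = 1, A_5 = 1. Minimum distance d = 1.

Enumerate all 2^3 = 8 messages m ∈ F_2^3.
For each, compute codeword c = mG in F_2^6, then tally its weight.
  m = 000 → c = 000000, weight = 0.
  m = 100 → c = 100100, weight = 2.
  m = 010 → c = 110100, weight = 3.
  m = 110 → c = 010000, weight = 1.
  m = 001 → c = 010011, weight = 3.
  m = 101 → c = 110111, weight = 5.
  m = 011 → c = 100111, weight = 4.
  m = 111 → c = 000011, weight = 2.
Tally weights:
  weight 0: 1 codewords.
  weight 1: 1 codewords.
  weight 2: 2 codewords.
  weight 3: 2 codewords.
  weight 4: 1 codewords.
  weight 5: 1 codewords.
Minimum distance d = smallest w > 0 with A_w > 0 = 1.
Sanity: Σ A_w = 8 = 2^3 = 8 ✓.


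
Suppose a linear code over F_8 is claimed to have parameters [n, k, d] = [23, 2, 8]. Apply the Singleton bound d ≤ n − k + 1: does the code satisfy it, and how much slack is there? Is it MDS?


Singleton RHS = n − k + 1 = 22, slack = 14, bound satisfied, not MDS.

Singleton bound: d ≤ n − k + 1.
Here n = 23, k = 2, so n − k + 1 = 22.
Given d = 8, check d ≤ 22: YES.
Slack = (n − k + 1) − d = 14.
The code is NOT MDS (slack = 14 > 0).
Description: the claimed parameters are [23, 2, 8]_8; such a code would be non-MDS.


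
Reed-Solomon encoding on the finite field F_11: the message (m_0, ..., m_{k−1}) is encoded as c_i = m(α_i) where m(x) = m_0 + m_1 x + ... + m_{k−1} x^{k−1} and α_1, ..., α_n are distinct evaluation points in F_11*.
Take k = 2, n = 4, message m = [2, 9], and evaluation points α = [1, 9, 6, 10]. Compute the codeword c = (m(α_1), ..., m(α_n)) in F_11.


c = [0, 6, 1, 4]

Message polynomial: m(x) = 2 + 9·x (mod 11).
For each evaluation point α_i, compute m(α_i) mod 11:
  α_1 = 1: Horner steps 9 → 0, so m(1) = 0.
  α_2 = 9: Horner steps 9 → 6, so m(9) = 6.
  α_3 = 6: Horner steps 9 → 1, so m(6) = 1.
  α_4 = 10: Horner steps 9 → 4, so m(10) = 4.
Codeword c = [0, 6, 1, 4] ∈ F_11^4.


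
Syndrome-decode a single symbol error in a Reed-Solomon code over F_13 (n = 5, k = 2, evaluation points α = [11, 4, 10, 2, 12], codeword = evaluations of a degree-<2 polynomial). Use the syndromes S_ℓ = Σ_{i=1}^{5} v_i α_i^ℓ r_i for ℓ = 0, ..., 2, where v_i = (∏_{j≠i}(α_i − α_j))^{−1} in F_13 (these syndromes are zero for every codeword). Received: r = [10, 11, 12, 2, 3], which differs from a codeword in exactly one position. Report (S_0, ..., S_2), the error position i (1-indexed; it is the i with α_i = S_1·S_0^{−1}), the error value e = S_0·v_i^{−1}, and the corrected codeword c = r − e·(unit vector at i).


S = (2, 11, 2), error at position 5, error magnitude e = 8, c = [10, 11, 12, 2, 8].

Step 1: column multipliers v_i = (∏_{j≠i}(α_i − α_j))^{−1} mod 13.
  i = 1 (α = 11): (11−4)(11−10)(11−2)(11−12) = 7·1·9·(−1) = −63 ≡ 2, so v_1 = 2^{−1} = 7 (mod 13).
  i = 2 (α = 4): (4−11)(4−10)(4−2)(4−12) = (−7)·(−6)·2·(−8) = −672 ≡ 4, so v_2 = 4^{−1} = 10 (mod 13).
  i = 3 (α = 10): (10−11)(10−4)(10−2)(10−12) = (−1)·6·8·(−2) = 96 ≡ 5, so v_3 = 5^{−1} = 8 (mod 13).
  i = 4 (α = 2): (2−11)(2−4)(2−10)(2−12) = (−9)·(−2)·(−8)·(−10) = 1440 ≡ 10, so v_4 = 10^{−1} = 4 (mod 13).
  i = 5 (α = 12): (12−11)(12−4)(12−10)(12−2) = 1·8·2·10 = 160 ≡ 4, so v_5 = 4^{−1} = 10 (mod 13).
  v = [7, 10, 8, 4, 10].
Step 2: syndromes of r = [10, 11, 12, 2, 3] (all sums mod 13).
  S_0 = Σ v_i r_i = 7·10 + 10·11 + 8·12 + 4·2 + 10·3 = 314 ≡ 2.
  S_1 = Σ v_i α_i r_i = 7·11·10 + 10·4·11 + 8·10·12 + 4·2·2 + 10·12·3 = 2546 ≡ 11.
  α_i^2 mod 13 = [4, 3, 9, 4, 1].
  S_2 = Σ v_i α_i^2 r_i = 7·4·10 + 10·3·11 + 8·9·12 + 4·4·2 + 10·1·3 = 1536 ≡ 2.
  S = (2, 11, 2) ≠ 0, so r is not a codeword (an error is present).
Step 3: locate the error. For a single error e at position i, S_ℓ = v_i·e·α_i^ℓ, so α_err = S_1/S_0.
  S_0^{−1} = 2^{−1} = 7 (mod 13), so α_err = 11·7 = 77 ≡ 12 = α_5. Error position i = 5.
  Consistency check: S_2/S_1 = 2·6 = 12 ≡ 12 = α_err ✓ (single-error assumption holds).
Step 4: error magnitude e = S_0/v_5 = S_0·∏_{j≠5}(α_5 − α_j) = 2·4 = 8 ≡ 8 (mod 13).
Step 5: correct position 5: c_5 = r_5 − e = 3 − 8 ≡ 8 (mod 13). Hence c = [10, 11, 12, 2, 8].
  Check: interpolating c through the α_i gives m(x) = 6 + 11·x (degree < 2) with m(α_i) = c_i for every i, so c is indeed a codeword.


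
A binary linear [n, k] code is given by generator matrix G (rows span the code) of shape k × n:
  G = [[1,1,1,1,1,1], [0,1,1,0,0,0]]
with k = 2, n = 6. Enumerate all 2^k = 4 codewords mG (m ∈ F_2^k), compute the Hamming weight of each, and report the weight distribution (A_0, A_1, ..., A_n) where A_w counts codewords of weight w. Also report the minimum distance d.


Weight distribution: A_0 = 1, A_2 = 1, A_4 = 1, A_6 = 1. Minimum distance d = 2.

Enumerate all 2^2 = 4 messages m ∈ F_2^2.
For each, compute codeword c = mG in F_2^6, then tally its weight.
  m = 00 → c = 000000, weight = 0.
  m = 10 → c = 111111, weight = 6.
  m = 01 → c = 011000, weight = 2.
  m = 11 → c = 100111, weight = 4.
Tally weights:
  weight 0: 1 codewords.
  weight 2: 1 codewords.
  weight 4: 1 codewords.
  weight 6: 1 codewords.
Minimum distance d = smallest w > 0 with A_w > 0 = 2.
Sanity: Σ A_w = 4 = 2^2 = 4 ✓.


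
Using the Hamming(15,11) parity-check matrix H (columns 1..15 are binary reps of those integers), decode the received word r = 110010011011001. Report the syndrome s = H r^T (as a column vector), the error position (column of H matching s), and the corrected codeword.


s = (1, 1, 1, 1)^T, error position = 15, corrected codeword c = 110010011011000

Compute s = H r^T mod 2 one row at a time:
  s_1 = 1 + 1 + 0 + 1 + 1 + 0 + 0 + 1 = 5 ≡ 1 (mod 2).
  s_2 = 0 + 1 + 0 + 0 + 1 + 0 + 0 + 1 = 3 ≡ 1 (mod 2).
  s_3 = 1 + 0 + 0 + 0 + 0 + 1 + 0 + 1 = 3 ≡ 1 (mod 2).
  s_4 = 1 + 0 + 1 + 0 + 1 + 1 + 0 + 1 = 5 ≡ 1 (mod 2).
s = (1, 1, 1, 1)^T — this equals column 15 of H (binary 1111), so error is at position 15.
Correct: flip bit 15 of r = 110010011011001 to get c = 110010011011000.


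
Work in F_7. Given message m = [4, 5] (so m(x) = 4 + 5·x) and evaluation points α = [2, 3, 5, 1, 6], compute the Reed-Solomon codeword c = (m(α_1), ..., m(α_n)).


c = [0, 5, 1, 2, 6]

Message polynomial: m(x) = 4 + 5·x (mod 7).
For each evaluation point α_i, compute m(α_i) mod 7:
  α_1 = 2: Horner steps 5 → 0, so m(2) = 0.
  α_2 = 3: Horner steps 5 → 5, so m(3) = 5.
  α_3 = 5: Horner steps 5 → 1, so m(5) = 1.
  α_4 = 1: Horner steps 5 → 2, so m(1) = 2.
  α_5 = 6: Horner steps 5 → 6, so m(6) = 6.
Codeword c = [0, 5, 1, 2, 6] ∈ F_7^5.


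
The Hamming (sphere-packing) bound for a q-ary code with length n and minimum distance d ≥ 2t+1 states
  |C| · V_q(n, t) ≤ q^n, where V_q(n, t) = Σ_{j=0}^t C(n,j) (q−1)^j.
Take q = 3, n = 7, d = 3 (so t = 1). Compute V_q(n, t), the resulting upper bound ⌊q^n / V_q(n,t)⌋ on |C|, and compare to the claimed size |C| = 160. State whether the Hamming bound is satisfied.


V_q(n, t) = 15, q^n = 2187, Hamming bound = 145, |C| = 160 > bound (violated).

Step 1: Compute V_q(n, t) = Σ_{j=0}^1 C(n, j) (q−1)^j.
  j = 0: C(7,0)·(2)^0 = 1·1 = 1.
  j = 1: C(7,1)·(2)^1 = 7·2 = 14.
  V_q(n, t) = 1 + 14 = 15.
Step 2: q^n = 3^7 = 2187.
Step 3: Hamming bound ⌊q^n / V_q(n,t)⌋ = ⌊2187/15⌋ = 145.
Step 4: Compare |C| = 160 to 145: violated.
The claimed |C| lies above the Hamming bound, so no 3-ary code of length 7 with d ≥ 3 can have 160 codewords.


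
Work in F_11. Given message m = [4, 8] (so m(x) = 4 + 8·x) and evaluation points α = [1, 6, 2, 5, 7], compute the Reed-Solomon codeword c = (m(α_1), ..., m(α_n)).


c = [1, 8, 9, 0, 5]

Message polynomial: m(x) = 4 + 8·x (mod 11).
For each evaluation point α_i, compute m(α_i) mod 11:
  α_1 = 1: Horner steps 8 → 1, so m(1) = 1.
  α_2 = 6: Horner steps 8 → 8, so m(6) = 8.
  α_3 = 2: Horner steps 8 → 9, so m(2) = 9.
  α_4 = 5: Horner steps 8 → 0, so m(5) = 0.
  α_5 = 7: Horner steps 8 → 5, so m(7) = 5.
Codeword c = [1, 8, 9, 0, 5] ∈ F_11^5.


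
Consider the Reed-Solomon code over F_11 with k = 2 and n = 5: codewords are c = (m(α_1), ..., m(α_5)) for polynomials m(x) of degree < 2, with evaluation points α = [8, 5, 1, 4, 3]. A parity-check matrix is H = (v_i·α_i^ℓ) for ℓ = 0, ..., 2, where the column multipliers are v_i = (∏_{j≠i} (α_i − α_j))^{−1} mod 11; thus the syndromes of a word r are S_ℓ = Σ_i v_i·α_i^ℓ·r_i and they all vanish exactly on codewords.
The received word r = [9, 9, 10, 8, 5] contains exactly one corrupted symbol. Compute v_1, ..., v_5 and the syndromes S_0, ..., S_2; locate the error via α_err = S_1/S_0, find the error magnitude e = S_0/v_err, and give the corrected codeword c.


S = (1, 5, 3), error at position 2, error magnitude e = 9, c = [9, 0, 10, 8, 5].

Step 1: column multipliers v_i = (∏_{j≠i}(α_i − α_j))^{−1} mod 11.
  i = 1 (α = 8): (8−5)(8−1)(8−4)(8−3) = 3·7·4·5 = 420 ≡ 2, so v_1 = 2^{−1} = 6 (mod 11).
  i = 2 (α = 5): (5−8)(5−1)(5−4)(5−3) = (−3)·4·1·2 = −24 ≡ 9, so v_2 = 9^{−1} = 5 (mod 11).
  i = 3 (α = 1): (1−8)(1−5)(1−4)(1−3) = (−7)·(−4)·(−3)·(−2) = 168 ≡ 3, so v_3 = 3^{−1} = 4 (mod 11).
  i = 4 (α = 4): (4−8)(4−5)(4−1)(4−3) = (−4)·(−1)·3·1 = 12 ≡ 1, so v_4 = 1^{−1} = 1 (mod 11).
  i = 5 (α = 3): (3−8)(3−5)(3−1)(3−4) = (−5)·(−2)·2·(−1) = −20 ≡ 2, so v_5 = 2^{−1} = 6 (mod 11).
  v = [6, 5, 4, 1, 6].
Step 2: syndromes of r = [9, 9, 10, 8, 5] (all sums mod 11).
  S_0 = Σ v_i r_i = 6·9 + 5·9 + 4·10 + 1·8 + 6·5 = 177 ≡ 1.
  S_1 = Σ v_i α_i r_i = 6·8·9 + 5·5·9 + 4·1·10 + 1·4·8 + 6·3·5 = 819 ≡ 5.
  α_i^2 mod 11 = [9, 3, 1, 5, 9].
  S_2 = Σ v_i α_i^2 r_i = 6·9·9 + 5·3·9 + 4·1·10 + 1·5·8 + 6·9·5 = 971 ≡ 3.
  S = (1, 5, 3) ≠ 0, so r is not a codeword (an error is present).
Step 3: locate the error. For a single error e at position i, S_ℓ = v_i·e·α_i^ℓ, so α_err = S_1/S_0.
  S_0^{−1} = 1^{−1} = 1 (mod 11), so α_err = 5·1 = 5 ≡ 5 = α_2. Error position i = 2.
  Consistency check: S_2/S_1 = 3·9 = 27 ≡ 5 = α_err ✓ (single-error assumption holds).
Step 4: error magnitude e = S_0/v_2 = S_0·∏_{j≠2}(α_2 − α_j) = 1·9 = 9 ≡ 9 (mod 11).
Step 5: correct position 2: c_2 = r_2 − e = 9 − 9 ≡ 0 (mod 11). Hence c = [9, 0, 10, 8, 5].
  Check: interpolating c through the α_i gives m(x) = 7 + 3·x (degree < 2) with m(α_i) = c_i for every i, so c is indeed a codeword.


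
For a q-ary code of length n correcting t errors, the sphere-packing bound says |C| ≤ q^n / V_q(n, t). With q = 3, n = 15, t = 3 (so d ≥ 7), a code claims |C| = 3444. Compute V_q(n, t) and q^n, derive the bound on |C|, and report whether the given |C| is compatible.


V_q(n, t) = 4091, q^n = 14348907, Hamming bound = 3507, |C| = 3444 ≤ bound (satisfied).

Step 1: Compute V_q(n, t) = Σ_{j=0}^3 C(n, j) (q−1)^j.
  j = 0: C(15,0)·(2)^0 = 1·1 = 1.
  j = 1: C(15,1)·(2)^1 = 15·2 = 30.
  j = 2: C(15,2)·(2)^2 = 105·4 = 420.
  j = 3: C(15,3)·(2)^3 = 455·8 = 3640.
  V_q(n, t) = 1 + 30 + 420 + 3640 = 4091.
Step 2: q^n = 3^15 = 14348907.
Step 3: Hamming bound ⌊q^n / V_q(n,t)⌋ = ⌊14348907/4091⌋ = 3507.
Step 4: Compare |C| = 3444 to 3507: satisfied.
The claimed |C| lies below the Hamming bound.


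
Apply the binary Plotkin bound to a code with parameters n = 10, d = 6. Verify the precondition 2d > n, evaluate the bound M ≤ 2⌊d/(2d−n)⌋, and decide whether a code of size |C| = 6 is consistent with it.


Plotkin bound M ≤ 6; given |C| = 6 ≤ bound (satisfied).

Check applicability: 2d = 12, n = 10.
2d − n = 2 > 0, so Plotkin applies.
Compute d/(2d−n) = 6/2 ≈ 3.0000.
⌊d/(2d−n)⌋ = 3.
Plotkin bound: M ≤ 2·3 = 6.
Given |C| = 6, check: satisfied.
This |C| is at the Plotkin bound.


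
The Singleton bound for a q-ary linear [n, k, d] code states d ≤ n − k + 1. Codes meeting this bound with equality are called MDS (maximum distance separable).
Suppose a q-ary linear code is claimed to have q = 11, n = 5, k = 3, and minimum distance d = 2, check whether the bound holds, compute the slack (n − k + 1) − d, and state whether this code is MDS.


Singleton RHS = n − k + 1 = 3, slack = 1, bound satisfied, not MDS.

Singleton bound: d ≤ n − k + 1.
Here n = 5, k = 3, so n − k + 1 = 3.
Given d = 2, check d ≤ 3: YES.
Slack = (n − k + 1) − d = 1.
The code is NOT MDS (slack = 1 > 0).
Description: the claimed parameters are [5, 3, 2]_11; such a code would be non-MDS.


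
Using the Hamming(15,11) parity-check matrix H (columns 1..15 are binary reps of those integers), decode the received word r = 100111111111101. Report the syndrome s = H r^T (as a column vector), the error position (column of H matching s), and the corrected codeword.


s = (1, 1, 1, 1)^T, error position = 15, corrected codeword c = 100111111111100

Compute s = H r^T mod 2 one row at a time:
  s_1 = 1 + 1 + 1 + 1 + 1 + 1 + 0 + 1 = 7 ≡ 1 (mod 2).
  s_2 = 1 + 1 + 1 + 1 + 1 + 1 + 0 + 1 = 7 ≡ 1 (mod 2).
  s_3 = 0 + 0 + 1 + 1 + 1 + 1 + 0 + 1 = 5 ≡ 1 (mod 2).
  s_4 = 1 + 0 + 1 + 1 + 1 + 1 + 1 + 1 = 7 ≡ 1 (mod 2).
s = (1, 1, 1, 1)^T — this equals column 15 of H (binary 1111), so error is at position 15.
Correct: flip bit 15 of r = 100111111111101 to get c = 100111111111100.


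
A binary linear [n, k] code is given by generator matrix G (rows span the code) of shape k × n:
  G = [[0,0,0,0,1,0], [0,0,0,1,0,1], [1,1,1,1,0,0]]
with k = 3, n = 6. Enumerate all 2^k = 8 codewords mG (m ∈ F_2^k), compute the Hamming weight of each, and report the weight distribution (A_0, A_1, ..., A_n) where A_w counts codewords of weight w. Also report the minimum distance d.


Weight distribution: A_0 = 1, A_1 = 1, A_2 = 1, A_3 = 1, A_4 = 2, A_5 = 2. Minimum distance d = 1.

Enumerate all 2^3 = 8 messages m ∈ F_2^3.
For each, compute codeword c = mG in F_2^6, then tally its weight.
  m = 000 → c = 000000, weight = 0.
  m = 100 → c = 000010, weight = 1.
  m = 010 → c = 000101, weight = 2.
  m = 110 → c = 000111, weight = 3.
  m = 001 → c = 111100, weight = 4.
  m = 101 → c = 111110, weight = 5.
  m = 011 → c = 111001, weight = 4.
  m = 111 → c = 111011, weight = 5.
Tally weights:
  weight 0: 1 codewords.
  weight 1: 1 codewords.
  weight 2: 1 codewords.
  weight 3: 1 codewords.
  weight 4: 2 codewords.
  weight 5: 2 codewords.
Minimum distance d = smallest w > 0 with A_w > 0 = 1.
Sanity: Σ A_w = 8 = 2^3 = 8 ✓.
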